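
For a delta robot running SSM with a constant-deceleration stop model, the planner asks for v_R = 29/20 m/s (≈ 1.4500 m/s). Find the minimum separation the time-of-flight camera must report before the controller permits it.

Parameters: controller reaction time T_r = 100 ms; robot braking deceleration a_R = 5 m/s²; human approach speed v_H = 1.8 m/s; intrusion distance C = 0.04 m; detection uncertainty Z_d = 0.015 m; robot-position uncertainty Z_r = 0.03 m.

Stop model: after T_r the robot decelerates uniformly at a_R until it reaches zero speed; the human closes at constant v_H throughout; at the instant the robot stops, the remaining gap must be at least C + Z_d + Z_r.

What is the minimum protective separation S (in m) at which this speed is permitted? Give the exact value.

stop time T_s = (29/20)/5 = 0.2900 s
reaction-phase robot travel = 1.4500·0.1000 = 0.1450 m
robot covers 1.4500·0.2900 − ½·5.0000·0.2900² = 0.2102 m while stopping
human closes 1.8000·0.3900 = 0.7020 m
margins: 0.0400+0.0150+0.0300 = 0.0850 m
S_min ≈ 0.1450+0.2102+0.7020+0.0850  ⇒  S_min = 4569/4000 m

S_min = 4569/4000 m = 1.1422 m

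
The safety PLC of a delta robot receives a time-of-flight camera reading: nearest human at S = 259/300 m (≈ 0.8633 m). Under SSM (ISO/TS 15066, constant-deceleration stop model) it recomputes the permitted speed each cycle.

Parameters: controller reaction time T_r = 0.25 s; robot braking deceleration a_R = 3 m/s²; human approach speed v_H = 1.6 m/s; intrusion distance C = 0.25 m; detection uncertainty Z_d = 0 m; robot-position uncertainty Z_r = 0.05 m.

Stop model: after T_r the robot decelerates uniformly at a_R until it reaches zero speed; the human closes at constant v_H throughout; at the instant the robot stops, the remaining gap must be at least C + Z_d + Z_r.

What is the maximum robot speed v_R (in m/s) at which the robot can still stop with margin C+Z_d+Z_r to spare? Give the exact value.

at the boundary: (1/6)·v² + (47/60)·v + (-49/300) = 0
  disc = (47/60)² − 4·(1/6)·(-49/300) = 289/400 ; √disc = 17/20
  v_R = (−(47/60) + 17/20) / (2·(1/6)) = 1/5 m/s
check:
stop time T_s = (1/5)/3 = 0.0667 s
robot covers v_R·T_r = 0.2000·0.2500 = 0.0500 m before braking
braking distance = 0.2000²/(2·3.0000) = 0.0067 m
person approaches 1.6000·(0.2500+0.0667) = 0.5067 m
C+Z_d+Z_r = 0.2500+0.0000+0.0500 = 0.3000 m
sum ≈ 0.0500+0.0067+0.5067+0.3000 ≈ 0.8633 m = S ✓

v_R_max = 1/5 m/s = 0.2000 m/s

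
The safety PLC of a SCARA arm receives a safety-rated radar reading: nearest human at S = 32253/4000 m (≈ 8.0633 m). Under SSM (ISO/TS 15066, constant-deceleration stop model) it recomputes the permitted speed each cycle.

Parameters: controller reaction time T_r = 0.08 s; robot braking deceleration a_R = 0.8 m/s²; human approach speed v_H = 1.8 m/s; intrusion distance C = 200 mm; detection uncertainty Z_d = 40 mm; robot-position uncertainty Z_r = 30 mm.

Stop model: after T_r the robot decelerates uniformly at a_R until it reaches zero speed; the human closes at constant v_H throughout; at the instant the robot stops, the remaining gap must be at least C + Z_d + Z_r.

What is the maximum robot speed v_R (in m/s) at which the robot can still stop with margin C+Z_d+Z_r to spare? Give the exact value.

quadratic (5/8)·v² + (233/100)·v + (-30597/4000) = 0
  disc = (233/100)² − 4·(5/8)·(-30597/4000) = 982081/40000 ; √disc = 991/200
  v_R = (−(233/100) + 991/200) / (2·(5/8)) = 21/10 m/s
check:
stop time T_s = (21/10)/(4/5) = 2.6250 s
robot in T_r: 2.1000·0.0800 = 0.1680 m
robot covers 2.1000·2.6250 − ½·0.8000·2.6250² = 2.7563 m while stopping
human closes 1.8000·2.7050 = 4.8690 m
C+Z_d+Z_r = 0.2000+0.0400+0.0300 = 0.2700 m
sum ≈ 0.1680+2.7563+4.8690+0.2700 ≈ 8.0633 m = S ✓

v_R_max = 21/10 m/s = 2.1000 m/s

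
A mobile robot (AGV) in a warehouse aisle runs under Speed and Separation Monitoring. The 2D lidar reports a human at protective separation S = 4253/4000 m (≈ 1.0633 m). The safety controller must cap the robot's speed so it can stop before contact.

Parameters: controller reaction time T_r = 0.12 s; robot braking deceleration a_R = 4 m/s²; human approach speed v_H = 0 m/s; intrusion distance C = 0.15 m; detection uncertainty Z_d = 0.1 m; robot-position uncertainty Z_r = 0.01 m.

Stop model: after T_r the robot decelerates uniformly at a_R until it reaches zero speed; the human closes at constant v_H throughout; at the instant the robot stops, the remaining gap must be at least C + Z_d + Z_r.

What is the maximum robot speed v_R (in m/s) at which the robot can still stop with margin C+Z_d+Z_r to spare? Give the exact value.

at the boundary: (1/8)·v² + (3/25)·v + (-3213/4000) = 0
  disc = (3/25)² − 4·(1/8)·(-3213/4000) = 16641/40000 ; √disc = 129/200
  v_R = (−(3/25) + 129/200) / (2·(1/8)) = 21/10 m/s
check:
braking lasts T_s = (21/10)/4 = 0.5250 s
reaction-phase robot travel = 2.1000·0.1200 = 0.2520 m
braking distance = 2.1000²/(2·4.0000) = 0.5513 m
human closes 0.0000·0.6450 = 0.0000 m
margins: 0.1500+0.1000+0.0100 = 0.2600 m
sum ≈ 0.2520+0.5513+0.0000+0.2600 ≈ 1.0633 m = S ✓

v_R_max = 21/10 m/s = 2.1000 m/s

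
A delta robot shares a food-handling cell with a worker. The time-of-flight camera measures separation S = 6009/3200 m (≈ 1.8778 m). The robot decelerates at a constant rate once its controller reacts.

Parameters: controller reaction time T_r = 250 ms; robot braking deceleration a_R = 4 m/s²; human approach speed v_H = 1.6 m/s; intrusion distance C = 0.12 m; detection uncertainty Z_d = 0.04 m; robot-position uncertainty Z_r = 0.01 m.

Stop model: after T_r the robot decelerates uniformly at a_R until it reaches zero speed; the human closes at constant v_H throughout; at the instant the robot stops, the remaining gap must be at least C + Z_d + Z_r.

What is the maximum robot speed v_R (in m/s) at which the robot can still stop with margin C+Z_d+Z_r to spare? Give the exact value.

v_R_max = 31/20 m/s = 1.5500 m/s

quadratic (1/8)·v² + (13/20)·v + (-837/640) = 0
  disc = (13/20)² − 4·(1/8)·(-837/640) = 6889/6400 ; √disc = 83/80
  v_R = (−(13/20) + 83/80) / (2·(1/8)) = 31/20 m/s
check:
T_s = v_R/a_R = (31/20)/4 = 0.3875 s
reaction-phase robot travel = 1.5500·0.2500 = 0.3875 m
braking distance = 1.5500²/(2·4.0000) = 0.3003 m
human over T_r+T_s: 1.6000·(0.2500+0.3875) = 1.0200 m
margins: 0.1200+0.0400+0.0100 = 0.1700 m
sum ≈ 0.3875+0.3003+1.0200+0.1700 ≈ 1.8778 m = S ✓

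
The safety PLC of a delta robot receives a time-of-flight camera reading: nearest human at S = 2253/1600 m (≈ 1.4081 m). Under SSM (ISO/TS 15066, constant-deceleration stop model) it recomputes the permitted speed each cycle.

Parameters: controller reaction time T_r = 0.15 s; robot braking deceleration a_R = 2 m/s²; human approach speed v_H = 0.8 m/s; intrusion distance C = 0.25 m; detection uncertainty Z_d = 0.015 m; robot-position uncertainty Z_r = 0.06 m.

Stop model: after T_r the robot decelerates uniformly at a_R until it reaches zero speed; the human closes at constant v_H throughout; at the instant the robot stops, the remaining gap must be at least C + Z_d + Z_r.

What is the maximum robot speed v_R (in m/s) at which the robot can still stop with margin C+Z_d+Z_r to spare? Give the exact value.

collect terms ⇒ (1/4)·v_R² + (11/20)·v_R + (-1541/1600) = 0
  disc = (11/20)² − 4·(1/4)·(-1541/1600) = 81/64 ; √disc = 9/8
  v_R = (−(11/20) + 9/8) / (2·(1/4)) = 23/20 m/s
check:
T_s = v_R/a_R = (23/20)/2 = 0.5750 s
reaction-phase robot travel = 1.1500·0.1500 = 0.1725 m
robot under decel: 1.1500²/(2·2.0000) = 0.3306 m
human closes 0.8000·0.7250 = 0.5800 m
C+Z_d+Z_r = 0.2500+0.0150+0.0600 = 0.3250 m
sum ≈ 0.1725+0.3306+0.5800+0.3250 ≈ 1.4081 m = S ✓

v_R_max = 23/20 m/s = 1.1500 m/s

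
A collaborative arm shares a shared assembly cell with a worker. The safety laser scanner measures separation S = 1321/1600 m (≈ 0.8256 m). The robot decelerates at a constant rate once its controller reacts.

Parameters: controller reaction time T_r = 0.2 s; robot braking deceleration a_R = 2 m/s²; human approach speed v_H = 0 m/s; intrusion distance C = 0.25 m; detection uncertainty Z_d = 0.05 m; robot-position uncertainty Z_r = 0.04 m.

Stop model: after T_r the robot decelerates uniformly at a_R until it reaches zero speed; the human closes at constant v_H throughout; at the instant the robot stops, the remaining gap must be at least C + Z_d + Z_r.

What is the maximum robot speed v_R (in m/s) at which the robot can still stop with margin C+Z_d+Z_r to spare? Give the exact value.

v_R_max = 21/20 m/s = 1.0500 m/s

quadratic (1/4)·v² + (1/5)·v + (-777/1600) = 0
  disc = (1/5)² − 4·(1/4)·(-777/1600) = 841/1600 ; √disc = 29/40
  v_R = (−(1/5) + 29/40) / (2·(1/4)) = 21/20 m/s
check:
stop time T_s = (21/20)/2 = 0.5250 s
reaction-phase robot travel = 1.0500·0.2000 = 0.2100 m
robot under decel: 1.0500²/(2·2.0000) = 0.2756 m
person approaches 0.0000·(0.2000+0.5250) = 0.0000 m
margins: 0.2500+0.0500+0.0400 = 0.3400 m
sum ≈ 0.2100+0.2756+0.0000+0.3400 ≈ 0.8256 m = S ✓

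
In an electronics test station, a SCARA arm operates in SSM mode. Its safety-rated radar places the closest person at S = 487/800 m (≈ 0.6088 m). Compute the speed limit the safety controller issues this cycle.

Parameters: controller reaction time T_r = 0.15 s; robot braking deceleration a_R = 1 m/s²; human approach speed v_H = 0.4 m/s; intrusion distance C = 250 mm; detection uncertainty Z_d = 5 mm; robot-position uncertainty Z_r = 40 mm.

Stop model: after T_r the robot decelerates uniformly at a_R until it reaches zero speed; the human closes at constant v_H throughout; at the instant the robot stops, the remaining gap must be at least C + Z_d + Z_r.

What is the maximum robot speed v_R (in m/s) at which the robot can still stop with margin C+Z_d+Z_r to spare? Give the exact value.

collect terms ⇒ (1/2)·v_R² + (11/20)·v_R + (-203/800) = 0
  disc = (11/20)² − 4·(1/2)·(-203/800) = 81/100 ; √disc = 9/10
  v_R = (−(11/20) + 9/10) / (2·(1/2)) = 7/20 m/s
check:
T_s = v_R/a_R = (7/20)/1 = 0.3500 s
robot in T_r: 0.3500·0.1500 = 0.0525 m
robot under decel: 0.3500²/(2·1.0000) = 0.0612 m
human over T_r+T_s: 0.4000·(0.1500+0.3500) = 0.2000 m
residual clearance needed = 0.2500+0.0050+0.0400 = 0.2950 m
sum ≈ 0.0525+0.0612+0.2000+0.2950 ≈ 0.6088 m = S ✓

v_R_max = 7/20 m/s = 0.3500 m/s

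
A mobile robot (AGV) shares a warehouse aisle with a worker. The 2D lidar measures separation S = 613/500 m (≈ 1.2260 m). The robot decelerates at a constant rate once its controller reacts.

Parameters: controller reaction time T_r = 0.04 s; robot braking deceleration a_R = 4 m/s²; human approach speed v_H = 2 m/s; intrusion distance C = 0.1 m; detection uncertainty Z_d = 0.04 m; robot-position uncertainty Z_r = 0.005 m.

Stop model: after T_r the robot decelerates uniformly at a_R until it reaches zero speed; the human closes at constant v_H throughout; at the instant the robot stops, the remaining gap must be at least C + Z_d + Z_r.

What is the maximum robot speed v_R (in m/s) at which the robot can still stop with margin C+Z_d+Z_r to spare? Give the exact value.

at the boundary: (1/8)·v² + (27/50)·v + (-1001/1000) = 0
  disc = (27/50)² − 4·(1/8)·(-1001/1000) = 7921/10000 ; √disc = 89/100
  v_R = (−(27/50) + 89/100) / (2·(1/8)) = 7/5 m/s
check:
braking lasts T_s = (7/5)/4 = 0.3500 s
robot in T_r: 1.4000·0.0400 = 0.0560 m
braking distance = 1.4000²/(2·4.0000) = 0.2450 m
human over T_r+T_s: 2.0000·(0.0400+0.3500) = 0.7800 m
C+Z_d+Z_r = 0.1000+0.0400+0.0050 = 0.1450 m
sum ≈ 0.0560+0.2450+0.7800+0.1450 ≈ 1.2260 m = S ✓

v_R_max = 7/5 m/s = 1.4000 m/s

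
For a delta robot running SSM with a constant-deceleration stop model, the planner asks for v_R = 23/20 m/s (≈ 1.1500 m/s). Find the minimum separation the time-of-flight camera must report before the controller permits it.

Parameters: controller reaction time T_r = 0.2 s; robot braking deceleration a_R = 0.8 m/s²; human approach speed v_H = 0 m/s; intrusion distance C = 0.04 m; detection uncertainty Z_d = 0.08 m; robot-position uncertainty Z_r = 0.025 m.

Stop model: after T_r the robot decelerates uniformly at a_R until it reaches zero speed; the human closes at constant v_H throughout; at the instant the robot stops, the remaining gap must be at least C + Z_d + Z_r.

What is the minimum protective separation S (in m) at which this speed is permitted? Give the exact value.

braking lasts T_s = (23/20)/(4/5) = 1.4375 s
robot covers v_R·T_r = 1.1500·0.2000 = 0.2300 m before braking
robot covers 1.1500·1.4375 − ½·0.8000·1.4375² = 0.8266 m while stopping
human over T_r+T_s: 0.0000·(0.2000+1.4375) = 0.0000 m
margins: 0.0400+0.0800+0.0250 = 0.1450 m
S_min ≈ 0.2300+0.8266+0.0000+0.1450  ⇒  S_min = 769/640 m

S_min = 769/640 m = 1.2016 m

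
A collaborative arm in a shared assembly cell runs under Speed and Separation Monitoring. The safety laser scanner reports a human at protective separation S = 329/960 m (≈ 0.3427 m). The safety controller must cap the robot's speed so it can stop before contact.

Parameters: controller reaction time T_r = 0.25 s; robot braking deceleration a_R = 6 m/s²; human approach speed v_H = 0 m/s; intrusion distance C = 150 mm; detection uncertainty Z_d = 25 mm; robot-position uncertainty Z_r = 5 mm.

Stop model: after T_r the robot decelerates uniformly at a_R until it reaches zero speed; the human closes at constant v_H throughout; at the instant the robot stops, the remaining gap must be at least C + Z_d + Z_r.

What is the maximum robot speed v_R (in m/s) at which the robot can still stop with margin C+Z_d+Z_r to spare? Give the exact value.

v_R_max = 11/20 m/s = 0.5500 m/s

collect terms ⇒ (1/12)·v_R² + (1/4)·v_R + (-781/4800) = 0
  disc = (1/4)² − 4·(1/12)·(-781/4800) = 1681/14400 ; √disc = 41/120
  v_R = (−(1/4) + 41/120) / (2·(1/12)) = 11/20 m/s
check:
stop time T_s = (11/20)/6 = 0.0917 s
reaction-phase robot travel = 0.5500·0.2500 = 0.1375 m
braking distance = 0.5500²/(2·6.0000) = 0.0252 m
person approaches 0.0000·(0.2500+0.0917) = 0.0000 m
margins: 0.1500+0.0250+0.0050 = 0.1800 m
sum ≈ 0.1375+0.0252+0.0000+0.1800 ≈ 0.3427 m = S ✓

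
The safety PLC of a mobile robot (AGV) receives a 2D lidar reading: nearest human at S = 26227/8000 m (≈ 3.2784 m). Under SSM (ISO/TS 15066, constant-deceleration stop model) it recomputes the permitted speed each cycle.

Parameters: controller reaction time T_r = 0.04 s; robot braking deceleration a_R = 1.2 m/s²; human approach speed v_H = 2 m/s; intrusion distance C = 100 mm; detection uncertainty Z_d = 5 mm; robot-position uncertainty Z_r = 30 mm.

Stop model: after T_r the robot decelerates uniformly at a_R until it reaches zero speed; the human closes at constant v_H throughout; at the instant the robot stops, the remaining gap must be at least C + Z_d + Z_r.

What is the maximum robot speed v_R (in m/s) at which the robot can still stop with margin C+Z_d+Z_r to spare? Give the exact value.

v_R_max = 27/20 m/s = 1.3500 m/s

at the boundary: (5/12)·v² + (128/75)·v + (-24507/8000) = 0
  disc = (128/75)² − 4·(5/12)·(-24507/8000) = 2886601/360000 ; √disc = 1699/600
  v_R = (−(128/75) + 1699/600) / (2·(5/12)) = 27/20 m/s
check:
stop time T_s = (27/20)/(6/5) = 1.1250 s
reaction-phase robot travel = 1.3500·0.0400 = 0.0540 m
robot under decel: 1.3500²/(2·1.2000) = 0.7594 m
human closes 2.0000·1.1650 = 2.3300 m
C+Z_d+Z_r = 0.1000+0.0050+0.0300 = 0.1350 m
sum ≈ 0.0540+0.7594+2.3300+0.1350 ≈ 3.2784 m = S ✓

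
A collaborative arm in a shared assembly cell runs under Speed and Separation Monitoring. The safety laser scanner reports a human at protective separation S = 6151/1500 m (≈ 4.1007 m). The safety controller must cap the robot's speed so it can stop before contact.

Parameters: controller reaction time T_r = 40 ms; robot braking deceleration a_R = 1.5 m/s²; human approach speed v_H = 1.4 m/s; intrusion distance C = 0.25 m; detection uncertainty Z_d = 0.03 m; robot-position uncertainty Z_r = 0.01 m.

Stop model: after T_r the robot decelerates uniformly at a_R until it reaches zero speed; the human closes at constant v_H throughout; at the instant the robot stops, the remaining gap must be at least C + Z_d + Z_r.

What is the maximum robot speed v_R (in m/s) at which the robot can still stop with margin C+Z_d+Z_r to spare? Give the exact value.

v_R_max = 11/5 m/s = 2.2000 m/s

quadratic (1/3)·v² + (73/75)·v + (-1408/375) = 0
  disc = (73/75)² − 4·(1/3)·(-1408/375) = 3721/625 ; √disc = 61/25
  v_R = (−(73/75) + 61/25) / (2·(1/3)) = 11/5 m/s
check:
braking lasts T_s = (11/5)/(3/2) = 1.4667 s
robot covers v_R·T_r = 2.2000·0.0400 = 0.0880 m before braking
robot under decel: 2.2000²/(2·1.5000) = 1.6133 m
human over T_r+T_s: 1.4000·(0.0400+1.4667) = 2.1093 m
C+Z_d+Z_r = 0.2500+0.0300+0.0100 = 0.2900 m
sum ≈ 0.0880+1.6133+2.1093+0.2900 ≈ 4.1007 m = S ✓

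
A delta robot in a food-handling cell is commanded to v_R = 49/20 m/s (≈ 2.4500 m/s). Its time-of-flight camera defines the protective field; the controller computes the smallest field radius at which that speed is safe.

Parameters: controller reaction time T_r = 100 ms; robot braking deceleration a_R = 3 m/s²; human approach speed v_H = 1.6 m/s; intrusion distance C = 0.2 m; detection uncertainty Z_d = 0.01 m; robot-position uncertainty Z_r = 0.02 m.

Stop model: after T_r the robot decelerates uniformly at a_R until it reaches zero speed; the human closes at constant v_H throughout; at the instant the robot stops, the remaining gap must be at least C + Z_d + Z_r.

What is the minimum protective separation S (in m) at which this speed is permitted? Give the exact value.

stop time T_s = (49/20)/3 = 0.8167 s
reaction-phase robot travel = 2.4500·0.1000 = 0.2450 m
robot under decel: 2.4500²/(2·3.0000) = 1.0004 m
person approaches 1.6000·(0.1000+0.8167) = 1.4667 m
residual clearance needed = 0.2000+0.0100+0.0200 = 0.2300 m
S_min ≈ 0.2450+1.0004+1.4667+0.2300  ⇒  S_min = 7061/2400 m

S_min = 7061/2400 m = 2.9421 m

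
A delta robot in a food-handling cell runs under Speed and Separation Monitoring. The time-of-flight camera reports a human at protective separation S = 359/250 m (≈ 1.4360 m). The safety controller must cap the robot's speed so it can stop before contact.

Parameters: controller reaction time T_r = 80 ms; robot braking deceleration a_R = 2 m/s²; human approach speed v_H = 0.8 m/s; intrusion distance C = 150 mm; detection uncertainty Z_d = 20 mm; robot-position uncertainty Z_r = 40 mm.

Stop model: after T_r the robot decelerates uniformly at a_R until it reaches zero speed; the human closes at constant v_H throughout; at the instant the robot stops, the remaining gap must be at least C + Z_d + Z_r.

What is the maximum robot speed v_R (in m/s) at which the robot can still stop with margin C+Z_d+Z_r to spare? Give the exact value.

v_R_max = 7/5 m/s = 1.4000 m/s

quadratic (1/4)·v² + (12/25)·v + (-581/500) = 0
  disc = (12/25)² − 4·(1/4)·(-581/500) = 3481/2500 ; √disc = 59/50
  v_R = (−(12/25) + 59/50) / (2·(1/4)) = 7/5 m/s
check:
T_s = v_R/a_R = (7/5)/2 = 0.7000 s
robot covers v_R·T_r = 1.4000·0.0800 = 0.1120 m before braking
robot under decel: 1.4000²/(2·2.0000) = 0.4900 m
person approaches 0.8000·(0.0800+0.7000) = 0.6240 m
residual clearance needed = 0.1500+0.0200+0.0400 = 0.2100 m
sum ≈ 0.1120+0.4900+0.6240+0.2100 ≈ 1.4360 m = S ✓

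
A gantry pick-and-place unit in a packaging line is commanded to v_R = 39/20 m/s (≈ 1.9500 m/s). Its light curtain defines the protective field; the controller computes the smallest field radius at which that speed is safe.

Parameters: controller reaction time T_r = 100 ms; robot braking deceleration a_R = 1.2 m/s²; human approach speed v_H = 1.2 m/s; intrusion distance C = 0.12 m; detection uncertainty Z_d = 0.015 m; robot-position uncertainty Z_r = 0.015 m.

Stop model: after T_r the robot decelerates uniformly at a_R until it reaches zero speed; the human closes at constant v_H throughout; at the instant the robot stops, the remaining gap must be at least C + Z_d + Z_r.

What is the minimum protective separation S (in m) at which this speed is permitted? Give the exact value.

S_min = 6399/1600 m = 3.9994 m

stop time T_s = (39/20)/(6/5) = 1.6250 s
robot covers v_R·T_r = 1.9500·0.1000 = 0.1950 m before braking
robot under decel: 1.9500²/(2·1.2000) = 1.5844 m
person approaches 1.2000·(0.1000+1.6250) = 2.0700 m
margins: 0.1200+0.0150+0.0150 = 0.1500 m
S_min ≈ 0.1950+1.5844+2.0700+0.1500  ⇒  S_min = 6399/1600 m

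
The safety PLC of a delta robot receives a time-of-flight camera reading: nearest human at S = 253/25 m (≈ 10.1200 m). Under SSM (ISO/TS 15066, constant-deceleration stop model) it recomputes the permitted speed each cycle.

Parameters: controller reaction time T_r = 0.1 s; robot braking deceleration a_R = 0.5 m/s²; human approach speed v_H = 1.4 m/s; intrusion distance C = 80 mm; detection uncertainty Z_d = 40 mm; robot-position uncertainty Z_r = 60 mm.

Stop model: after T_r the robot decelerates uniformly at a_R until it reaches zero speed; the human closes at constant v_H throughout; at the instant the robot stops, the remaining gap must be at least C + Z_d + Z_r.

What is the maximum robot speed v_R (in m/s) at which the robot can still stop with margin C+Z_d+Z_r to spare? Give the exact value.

v_R_max = 2 m/s = 2.0000 m/s

at the boundary: (1)·v² + (29/10)·v + (-49/5) = 0
  disc = (29/10)² − 4·(1)·(-49/5) = 4761/100 ; √disc = 69/10
  v_R = (−(29/10) + 69/10) / (2·(1)) = 2 m/s
check:
stop time T_s = 2/(1/2) = 4.0000 s
reaction-phase robot travel = 2.0000·0.1000 = 0.2000 m
braking distance = 2.0000²/(2·0.5000) = 4.0000 m
person approaches 1.4000·(0.1000+4.0000) = 5.7400 m
residual clearance needed = 0.0800+0.0400+0.0600 = 0.1800 m
sum ≈ 0.2000+4.0000+5.7400+0.1800 ≈ 10.1200 m = S ✓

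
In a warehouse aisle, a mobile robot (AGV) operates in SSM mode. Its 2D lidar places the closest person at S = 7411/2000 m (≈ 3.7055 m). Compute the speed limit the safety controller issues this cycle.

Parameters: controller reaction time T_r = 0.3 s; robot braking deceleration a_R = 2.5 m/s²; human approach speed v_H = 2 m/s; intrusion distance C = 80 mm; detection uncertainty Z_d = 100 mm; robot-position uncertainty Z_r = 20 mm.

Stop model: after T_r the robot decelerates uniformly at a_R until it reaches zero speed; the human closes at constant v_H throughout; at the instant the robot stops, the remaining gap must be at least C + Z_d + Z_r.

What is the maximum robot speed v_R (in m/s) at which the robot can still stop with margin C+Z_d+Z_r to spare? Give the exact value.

v_R_max = 39/20 m/s = 1.9500 m/s

collect terms ⇒ (1/5)·v_R² + (11/10)·v_R + (-5811/2000) = 0
  disc = (11/10)² − 4·(1/5)·(-5811/2000) = 2209/625 ; √disc = 47/25
  v_R = (−(11/10) + 47/25) / (2·(1/5)) = 39/20 m/s
check:
stop time T_s = (39/20)/(5/2) = 0.7800 s
reaction-phase robot travel = 1.9500·0.3000 = 0.5850 m
robot covers 1.9500·0.7800 − ½·2.5000·0.7800² = 0.7605 m while stopping
person approaches 2.0000·(0.3000+0.7800) = 2.1600 m
C+Z_d+Z_r = 0.0800+0.1000+0.0200 = 0.2000 m
sum ≈ 0.5850+0.7605+2.1600+0.2000 ≈ 3.7055 m = S ✓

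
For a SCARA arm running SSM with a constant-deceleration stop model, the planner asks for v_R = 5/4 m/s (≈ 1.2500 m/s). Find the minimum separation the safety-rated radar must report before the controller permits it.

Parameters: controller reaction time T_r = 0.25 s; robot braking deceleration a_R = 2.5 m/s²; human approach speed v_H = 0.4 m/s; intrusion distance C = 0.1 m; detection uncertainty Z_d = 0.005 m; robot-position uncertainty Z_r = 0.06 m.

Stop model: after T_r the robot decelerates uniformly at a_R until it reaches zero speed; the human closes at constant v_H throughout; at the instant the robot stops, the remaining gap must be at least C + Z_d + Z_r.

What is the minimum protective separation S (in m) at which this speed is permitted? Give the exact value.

T_s = v_R/a_R = (5/4)/(5/2) = 0.5000 s
robot in T_r: 1.2500·0.2500 = 0.3125 m
braking distance = 1.2500²/(2·2.5000) = 0.3125 m
human closes 0.4000·0.7500 = 0.3000 m
residual clearance needed = 0.1000+0.0050+0.0600 = 0.1650 m
S_min ≈ 0.3125+0.3125+0.3000+0.1650  ⇒  S_min = 109/100 m

S_min = 109/100 m = 1.0900 m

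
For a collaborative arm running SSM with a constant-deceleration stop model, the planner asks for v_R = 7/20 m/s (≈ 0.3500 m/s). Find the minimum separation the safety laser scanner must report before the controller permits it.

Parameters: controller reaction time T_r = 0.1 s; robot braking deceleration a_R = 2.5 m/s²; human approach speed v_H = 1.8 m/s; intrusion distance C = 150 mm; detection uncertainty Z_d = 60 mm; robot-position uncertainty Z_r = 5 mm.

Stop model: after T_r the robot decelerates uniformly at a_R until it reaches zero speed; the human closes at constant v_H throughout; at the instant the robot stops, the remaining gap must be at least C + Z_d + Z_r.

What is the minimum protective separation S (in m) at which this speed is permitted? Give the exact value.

S_min = 1413/2000 m = 0.7065 m

T_s = v_R/a_R = (7/20)/(5/2) = 0.1400 s
robot covers v_R·T_r = 0.3500·0.1000 = 0.0350 m before braking
robot covers 0.3500·0.1400 − ½·2.5000·0.1400² = 0.0245 m while stopping
person approaches 1.8000·(0.1000+0.1400) = 0.4320 m
C+Z_d+Z_r = 0.1500+0.0600+0.0050 = 0.2150 m
S_min ≈ 0.0350+0.0245+0.4320+0.2150  ⇒  S_min = 1413/2000 m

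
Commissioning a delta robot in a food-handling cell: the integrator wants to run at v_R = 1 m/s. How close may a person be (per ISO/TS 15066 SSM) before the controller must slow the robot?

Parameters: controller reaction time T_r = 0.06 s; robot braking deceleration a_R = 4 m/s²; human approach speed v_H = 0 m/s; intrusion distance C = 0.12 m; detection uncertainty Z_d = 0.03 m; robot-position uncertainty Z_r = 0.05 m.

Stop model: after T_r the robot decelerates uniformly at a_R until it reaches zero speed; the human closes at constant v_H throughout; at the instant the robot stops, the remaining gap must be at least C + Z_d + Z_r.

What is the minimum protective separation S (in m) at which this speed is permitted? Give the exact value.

stop time T_s = 1/4 = 0.2500 s
robot in T_r: 1.0000·0.0600 = 0.0600 m
robot covers 1.0000·0.2500 − ½·4.0000·0.2500² = 0.1250 m while stopping
human closes 0.0000·0.3100 = 0.0000 m
C+Z_d+Z_r = 0.1200+0.0300+0.0500 = 0.2000 m
S_min ≈ 0.0600+0.1250+0.0000+0.2000  ⇒  S_min = 77/200 m

S_min = 77/200 m = 0.3850 m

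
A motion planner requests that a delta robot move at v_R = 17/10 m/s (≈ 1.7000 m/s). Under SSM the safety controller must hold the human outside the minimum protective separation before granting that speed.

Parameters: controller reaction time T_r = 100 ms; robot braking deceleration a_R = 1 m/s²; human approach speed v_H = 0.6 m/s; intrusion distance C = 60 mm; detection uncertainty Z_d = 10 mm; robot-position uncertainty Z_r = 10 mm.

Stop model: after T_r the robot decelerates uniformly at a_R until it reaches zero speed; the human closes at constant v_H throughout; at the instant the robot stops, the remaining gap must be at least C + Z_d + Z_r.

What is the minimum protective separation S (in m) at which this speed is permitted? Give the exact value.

S_min = 111/40 m = 2.7750 m

braking lasts T_s = (17/10)/1 = 1.7000 s
robot in T_r: 1.7000·0.1000 = 0.1700 m
robot under decel: 1.7000²/(2·1.0000) = 1.4450 m
human over T_r+T_s: 0.6000·(0.1000+1.7000) = 1.0800 m
C+Z_d+Z_r = 0.0600+0.0100+0.0100 = 0.0800 m
S_min ≈ 0.1700+1.4450+1.0800+0.0800  ⇒  S_min = 111/40 m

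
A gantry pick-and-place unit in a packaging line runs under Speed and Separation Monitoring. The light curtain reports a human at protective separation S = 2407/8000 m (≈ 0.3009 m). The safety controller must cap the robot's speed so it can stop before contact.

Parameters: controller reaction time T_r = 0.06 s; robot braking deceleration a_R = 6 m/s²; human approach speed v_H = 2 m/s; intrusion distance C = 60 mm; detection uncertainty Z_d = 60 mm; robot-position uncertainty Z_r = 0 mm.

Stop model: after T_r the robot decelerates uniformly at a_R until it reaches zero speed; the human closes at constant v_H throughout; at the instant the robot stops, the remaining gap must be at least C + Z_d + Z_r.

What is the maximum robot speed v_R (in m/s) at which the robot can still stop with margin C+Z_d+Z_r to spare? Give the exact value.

at the boundary: (1/12)·v² + (59/150)·v + (-487/8000) = 0
  disc = (59/150)² − 4·(1/12)·(-487/8000) = 63001/360000 ; √disc = 251/600
  v_R = (−(59/150) + 251/600) / (2·(1/12)) = 3/20 m/s
check:
stop time T_s = (3/20)/6 = 0.0250 s
reaction-phase robot travel = 0.1500·0.0600 = 0.0090 m
robot under decel: 0.1500²/(2·6.0000) = 0.0019 m
human closes 2.0000·0.0850 = 0.1700 m
residual clearance needed = 0.0600+0.0600+0.0000 = 0.1200 m
sum ≈ 0.0090+0.0019+0.1700+0.1200 ≈ 0.3009 m = S ✓

v_R_max = 3/20 m/s = 0.1500 m/s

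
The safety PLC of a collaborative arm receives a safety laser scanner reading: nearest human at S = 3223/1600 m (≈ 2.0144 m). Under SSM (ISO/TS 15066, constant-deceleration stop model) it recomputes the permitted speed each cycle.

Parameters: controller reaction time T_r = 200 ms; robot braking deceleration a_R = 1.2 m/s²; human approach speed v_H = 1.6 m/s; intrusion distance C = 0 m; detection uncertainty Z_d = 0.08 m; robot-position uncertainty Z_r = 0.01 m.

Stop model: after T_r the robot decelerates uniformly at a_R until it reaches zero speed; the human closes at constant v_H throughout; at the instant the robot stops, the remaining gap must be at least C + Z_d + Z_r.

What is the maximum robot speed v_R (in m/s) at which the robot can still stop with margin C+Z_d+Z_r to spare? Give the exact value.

v_R_max = 17/20 m/s = 0.8500 m/s

quadratic (5/12)·v² + (23/15)·v + (-2567/1600) = 0
  disc = (23/15)² − 4·(5/12)·(-2567/1600) = 72361/14400 ; √disc = 269/120
  v_R = (−(23/15) + 269/120) / (2·(5/12)) = 17/20 m/s
check:
stop time T_s = (17/20)/(6/5) = 0.7083 s
reaction-phase robot travel = 0.8500·0.2000 = 0.1700 m
robot under decel: 0.8500²/(2·1.2000) = 0.3010 m
human closes 1.6000·0.9083 = 1.4533 m
C+Z_d+Z_r = 0.0000+0.0800+0.0100 = 0.0900 m
sum ≈ 0.1700+0.3010+1.4533+0.0900 ≈ 2.0144 m = S ✓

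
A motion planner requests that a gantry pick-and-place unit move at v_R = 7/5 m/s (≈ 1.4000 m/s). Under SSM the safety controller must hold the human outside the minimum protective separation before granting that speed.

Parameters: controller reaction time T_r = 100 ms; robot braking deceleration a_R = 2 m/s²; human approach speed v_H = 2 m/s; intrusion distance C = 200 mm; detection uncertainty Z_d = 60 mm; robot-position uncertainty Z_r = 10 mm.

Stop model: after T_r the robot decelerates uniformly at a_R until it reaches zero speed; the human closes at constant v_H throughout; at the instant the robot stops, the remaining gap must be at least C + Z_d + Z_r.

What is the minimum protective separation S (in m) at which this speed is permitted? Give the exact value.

T_s = v_R/a_R = (7/5)/2 = 0.7000 s
reaction-phase robot travel = 1.4000·0.1000 = 0.1400 m
robot covers 1.4000·0.7000 − ½·2.0000·0.7000² = 0.4900 m while stopping
person approaches 2.0000·(0.1000+0.7000) = 1.6000 m
C+Z_d+Z_r = 0.2000+0.0600+0.0100 = 0.2700 m
S_min ≈ 0.1400+0.4900+1.6000+0.2700  ⇒  S_min = 5/2 m

S_min = 5/2 m = 2.5000 m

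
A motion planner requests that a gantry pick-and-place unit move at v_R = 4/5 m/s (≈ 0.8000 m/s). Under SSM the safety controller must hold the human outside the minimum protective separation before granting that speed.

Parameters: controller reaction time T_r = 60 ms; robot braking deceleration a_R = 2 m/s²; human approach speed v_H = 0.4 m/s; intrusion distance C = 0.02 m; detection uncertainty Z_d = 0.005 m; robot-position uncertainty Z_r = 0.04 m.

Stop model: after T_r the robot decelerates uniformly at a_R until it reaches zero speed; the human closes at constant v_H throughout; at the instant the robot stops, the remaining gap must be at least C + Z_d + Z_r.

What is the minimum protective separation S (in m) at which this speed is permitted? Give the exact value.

T_s = v_R/a_R = (4/5)/2 = 0.4000 s
robot covers v_R·T_r = 0.8000·0.0600 = 0.0480 m before braking
braking distance = 0.8000²/(2·2.0000) = 0.1600 m
person approaches 0.4000·(0.0600+0.4000) = 0.1840 m
residual clearance needed = 0.0200+0.0050+0.0400 = 0.0650 m
S_min ≈ 0.0480+0.1600+0.1840+0.0650  ⇒  S_min = 457/1000 m

S_min = 457/1000 m = 0.4570 m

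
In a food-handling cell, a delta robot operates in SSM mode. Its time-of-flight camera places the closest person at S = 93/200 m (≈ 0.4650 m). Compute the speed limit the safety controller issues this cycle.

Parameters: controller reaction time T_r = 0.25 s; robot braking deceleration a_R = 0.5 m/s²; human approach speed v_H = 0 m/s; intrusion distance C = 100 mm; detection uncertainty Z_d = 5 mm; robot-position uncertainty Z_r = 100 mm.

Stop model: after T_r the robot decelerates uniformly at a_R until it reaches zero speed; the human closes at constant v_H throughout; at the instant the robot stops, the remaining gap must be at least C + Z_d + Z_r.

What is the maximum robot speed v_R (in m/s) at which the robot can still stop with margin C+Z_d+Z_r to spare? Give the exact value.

collect terms ⇒ (1)·v_R² + (1/4)·v_R + (-13/50) = 0
  disc = (1/4)² − 4·(1)·(-13/50) = 441/400 ; √disc = 21/20
  v_R = (−(1/4) + 21/20) / (2·(1)) = 2/5 m/s
check:
T_s = v_R/a_R = (2/5)/(1/2) = 0.8000 s
robot in T_r: 0.4000·0.2500 = 0.1000 m
braking distance = 0.4000²/(2·0.5000) = 0.1600 m
person approaches 0.0000·(0.2500+0.8000) = 0.0000 m
residual clearance needed = 0.1000+0.0050+0.1000 = 0.2050 m
sum ≈ 0.1000+0.1600+0.0000+0.2050 ≈ 0.4650 m = S ✓

v_R_max = 2/5 m/s = 0.4000 m/s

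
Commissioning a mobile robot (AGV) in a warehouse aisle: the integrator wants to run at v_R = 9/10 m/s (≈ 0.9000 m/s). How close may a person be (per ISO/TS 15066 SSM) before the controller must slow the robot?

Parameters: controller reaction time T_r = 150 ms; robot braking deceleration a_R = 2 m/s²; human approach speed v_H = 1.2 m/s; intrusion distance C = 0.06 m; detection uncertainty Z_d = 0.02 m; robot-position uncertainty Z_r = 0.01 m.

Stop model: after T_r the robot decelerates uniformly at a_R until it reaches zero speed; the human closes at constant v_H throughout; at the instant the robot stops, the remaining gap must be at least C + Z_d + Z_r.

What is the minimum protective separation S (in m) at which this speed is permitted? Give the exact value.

S_min = 459/400 m = 1.1475 m

T_s = v_R/a_R = (9/10)/2 = 0.4500 s
robot in T_r: 0.9000·0.1500 = 0.1350 m
robot covers 0.9000·0.4500 − ½·2.0000·0.4500² = 0.2025 m while stopping
human closes 1.2000·0.6000 = 0.7200 m
margins: 0.0600+0.0200+0.0100 = 0.0900 m
S_min ≈ 0.1350+0.2025+0.7200+0.0900  ⇒  S_min = 459/400 m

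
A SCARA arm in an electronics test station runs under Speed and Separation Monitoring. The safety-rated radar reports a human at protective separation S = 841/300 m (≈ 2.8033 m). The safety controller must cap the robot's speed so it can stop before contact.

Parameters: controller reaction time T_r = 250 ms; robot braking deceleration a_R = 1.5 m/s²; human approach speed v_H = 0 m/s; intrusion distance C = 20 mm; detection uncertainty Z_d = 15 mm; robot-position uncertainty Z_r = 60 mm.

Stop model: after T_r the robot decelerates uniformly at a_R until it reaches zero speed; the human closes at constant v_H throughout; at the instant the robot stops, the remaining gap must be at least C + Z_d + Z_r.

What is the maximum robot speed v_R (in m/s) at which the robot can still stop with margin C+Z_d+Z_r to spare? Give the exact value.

v_R_max = 5/2 m/s = 2.5000 m/s

collect terms ⇒ (1/3)·v_R² + (1/4)·v_R + (-65/24) = 0
  disc = (1/4)² − 4·(1/3)·(-65/24) = 529/144 ; √disc = 23/12
  v_R = (−(1/4) + 23/12) / (2·(1/3)) = 5/2 m/s
check:
braking lasts T_s = (5/2)/(3/2) = 1.6667 s
reaction-phase robot travel = 2.5000·0.2500 = 0.6250 m
robot covers 2.5000·1.6667 − ½·1.5000·1.6667² = 2.0833 m while stopping
human over T_r+T_s: 0.0000·(0.2500+1.6667) = 0.0000 m
residual clearance needed = 0.0200+0.0150+0.0600 = 0.0950 m
sum ≈ 0.6250+2.0833+0.0000+0.0950 ≈ 2.8033 m = S ✓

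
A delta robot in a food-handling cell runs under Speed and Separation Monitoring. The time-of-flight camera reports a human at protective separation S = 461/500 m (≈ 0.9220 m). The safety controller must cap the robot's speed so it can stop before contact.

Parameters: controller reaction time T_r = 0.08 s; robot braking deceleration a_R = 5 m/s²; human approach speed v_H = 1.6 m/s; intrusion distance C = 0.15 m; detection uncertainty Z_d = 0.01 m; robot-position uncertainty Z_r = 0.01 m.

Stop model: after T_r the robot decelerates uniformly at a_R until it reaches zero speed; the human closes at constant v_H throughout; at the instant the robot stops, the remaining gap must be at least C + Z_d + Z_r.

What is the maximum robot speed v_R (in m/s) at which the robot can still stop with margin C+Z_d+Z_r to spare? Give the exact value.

v_R_max = 6/5 m/s = 1.2000 m/s

at the boundary: (1/10)·v² + (2/5)·v + (-78/125) = 0
  disc = (2/5)² − 4·(1/10)·(-78/125) = 256/625 ; √disc = 16/25
  v_R = (−(2/5) + 16/25) / (2·(1/10)) = 6/5 m/s
check:
T_s = v_R/a_R = (6/5)/5 = 0.2400 s
robot covers v_R·T_r = 1.2000·0.0800 = 0.0960 m before braking
braking distance = 1.2000²/(2·5.0000) = 0.1440 m
human over T_r+T_s: 1.6000·(0.0800+0.2400) = 0.5120 m
margins: 0.1500+0.0100+0.0100 = 0.1700 m
sum ≈ 0.0960+0.1440+0.5120+0.1700 ≈ 0.9220 m = S ✓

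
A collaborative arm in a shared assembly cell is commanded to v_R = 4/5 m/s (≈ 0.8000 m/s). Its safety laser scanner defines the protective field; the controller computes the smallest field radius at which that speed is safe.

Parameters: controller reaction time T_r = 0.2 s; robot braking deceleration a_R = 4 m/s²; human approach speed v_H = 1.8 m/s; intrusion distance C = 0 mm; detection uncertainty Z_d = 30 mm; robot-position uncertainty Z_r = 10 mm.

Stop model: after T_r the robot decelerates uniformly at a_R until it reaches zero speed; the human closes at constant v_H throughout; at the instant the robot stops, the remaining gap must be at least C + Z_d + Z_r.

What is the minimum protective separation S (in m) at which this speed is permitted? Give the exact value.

T_s = v_R/a_R = (4/5)/4 = 0.2000 s
reaction-phase robot travel = 0.8000·0.2000 = 0.1600 m
braking distance = 0.8000²/(2·4.0000) = 0.0800 m
human closes 1.8000·0.4000 = 0.7200 m
margins: 0.0000+0.0300+0.0100 = 0.0400 m
S_min ≈ 0.1600+0.0800+0.7200+0.0400  ⇒  S_min = 1 m

S_min = 1 m = 1.0000 m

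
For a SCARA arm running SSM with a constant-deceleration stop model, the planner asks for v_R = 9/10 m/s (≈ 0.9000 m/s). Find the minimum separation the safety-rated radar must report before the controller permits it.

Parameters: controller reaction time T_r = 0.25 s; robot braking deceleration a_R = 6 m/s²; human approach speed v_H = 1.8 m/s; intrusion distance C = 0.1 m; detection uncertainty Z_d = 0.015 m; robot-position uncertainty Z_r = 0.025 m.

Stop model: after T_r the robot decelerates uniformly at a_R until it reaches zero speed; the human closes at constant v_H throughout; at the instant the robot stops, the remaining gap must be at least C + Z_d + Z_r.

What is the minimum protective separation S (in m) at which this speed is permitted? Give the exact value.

S_min = 461/400 m = 1.1525 m

T_s = v_R/a_R = (9/10)/6 = 0.1500 s
robot covers v_R·T_r = 0.9000·0.2500 = 0.2250 m before braking
robot under decel: 0.9000²/(2·6.0000) = 0.0675 m
human closes 1.8000·0.4000 = 0.7200 m
residual clearance needed = 0.1000+0.0150+0.0250 = 0.1400 m
S_min ≈ 0.2250+0.0675+0.7200+0.1400  ⇒  S_min = 461/400 m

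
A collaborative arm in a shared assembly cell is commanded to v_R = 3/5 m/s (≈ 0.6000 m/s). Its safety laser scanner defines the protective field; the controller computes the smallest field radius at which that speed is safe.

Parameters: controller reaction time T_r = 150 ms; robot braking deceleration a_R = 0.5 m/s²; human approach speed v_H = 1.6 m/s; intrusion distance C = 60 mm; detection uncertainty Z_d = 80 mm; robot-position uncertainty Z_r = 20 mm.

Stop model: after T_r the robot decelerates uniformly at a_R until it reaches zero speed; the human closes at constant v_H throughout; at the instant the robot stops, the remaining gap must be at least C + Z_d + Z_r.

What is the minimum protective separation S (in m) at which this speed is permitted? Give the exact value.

S_min = 277/100 m = 2.7700 m

stop time T_s = (3/5)/(1/2) = 1.2000 s
robot covers v_R·T_r = 0.6000·0.1500 = 0.0900 m before braking
braking distance = 0.6000²/(2·0.5000) = 0.3600 m
human closes 1.6000·1.3500 = 2.1600 m
margins: 0.0600+0.0800+0.0200 = 0.1600 m
S_min ≈ 0.0900+0.3600+2.1600+0.1600  ⇒  S_min = 277/100 m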